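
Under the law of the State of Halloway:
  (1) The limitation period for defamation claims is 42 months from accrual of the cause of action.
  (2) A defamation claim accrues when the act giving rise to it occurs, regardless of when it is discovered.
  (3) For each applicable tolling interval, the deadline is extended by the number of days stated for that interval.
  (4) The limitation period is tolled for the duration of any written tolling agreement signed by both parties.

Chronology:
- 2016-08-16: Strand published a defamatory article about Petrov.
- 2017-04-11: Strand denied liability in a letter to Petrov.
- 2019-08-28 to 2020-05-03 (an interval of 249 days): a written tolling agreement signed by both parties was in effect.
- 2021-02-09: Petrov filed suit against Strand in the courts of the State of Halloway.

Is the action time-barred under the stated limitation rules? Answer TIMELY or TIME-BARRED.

The claim accrued on 2016-08-16, when the wrongful act occurred.
The untolled deadline — 42 months after 2016-08-16 — is 2020-02-16.
Because the written tolling agreement ran from 2019-08-28 to 2020-05-03, the deadline is extended by 249 days to 2020-10-22.
The other events in the timeline have no effect on the limitation period under the stated rules.
Petrov filed on 2021-02-09, after the 2020-10-22 deadline, so the action is time-barred.

TIME-BARRED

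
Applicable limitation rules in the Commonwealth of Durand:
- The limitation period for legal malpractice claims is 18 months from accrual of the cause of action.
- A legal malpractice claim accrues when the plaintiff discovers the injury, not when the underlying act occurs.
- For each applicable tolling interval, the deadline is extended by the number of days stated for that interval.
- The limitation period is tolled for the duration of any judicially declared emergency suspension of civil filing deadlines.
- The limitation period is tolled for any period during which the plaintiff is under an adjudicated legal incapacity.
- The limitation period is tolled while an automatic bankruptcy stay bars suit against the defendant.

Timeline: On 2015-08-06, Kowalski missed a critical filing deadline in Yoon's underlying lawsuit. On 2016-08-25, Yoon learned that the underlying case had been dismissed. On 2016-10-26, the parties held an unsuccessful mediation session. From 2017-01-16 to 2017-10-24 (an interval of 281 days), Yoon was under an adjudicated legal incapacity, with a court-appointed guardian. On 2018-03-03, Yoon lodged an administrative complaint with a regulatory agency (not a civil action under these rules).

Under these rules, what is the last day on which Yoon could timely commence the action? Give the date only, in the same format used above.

The claim did not accrue until Yoon discovered the injury on 2016-08-25; the 2015-08-06 act date does not start the clock under the stated rule.
Adding the 18 months base period to 2016-08-25 gives a deadline of 2018-02-25, before any tolling.
The plaintiff's legal incapacity from 2017-01-16 to 2017-10-24 tolled the period for 281 days, extending the deadline to 2018-12-03.
None of the other events listed affects the running of the period under the stated rules.

2018-12-03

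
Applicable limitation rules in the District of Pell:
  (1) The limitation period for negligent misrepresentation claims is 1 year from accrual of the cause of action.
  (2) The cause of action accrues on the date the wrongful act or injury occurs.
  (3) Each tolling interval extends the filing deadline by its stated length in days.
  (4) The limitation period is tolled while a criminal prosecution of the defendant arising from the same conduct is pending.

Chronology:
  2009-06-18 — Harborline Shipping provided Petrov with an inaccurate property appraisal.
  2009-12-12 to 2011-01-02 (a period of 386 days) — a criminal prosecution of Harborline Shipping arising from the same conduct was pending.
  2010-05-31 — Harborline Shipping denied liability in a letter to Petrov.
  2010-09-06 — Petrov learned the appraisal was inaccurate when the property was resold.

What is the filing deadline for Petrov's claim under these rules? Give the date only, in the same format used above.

The claim accrued on 2009-06-18, when the wrongful act occurred; under the stated occurrence rule the 2010-09-06 discovery does not delay accrual.
1 year from 2009-06-18 is 2010-06-18.
The period was tolled for 386 days by the pending criminal prosecution (2009-12-12 to 2011-01-02), pushing the deadline to 2011-07-09.
The other events in the timeline have no effect on the limitation period under the stated rules.

2011-07-09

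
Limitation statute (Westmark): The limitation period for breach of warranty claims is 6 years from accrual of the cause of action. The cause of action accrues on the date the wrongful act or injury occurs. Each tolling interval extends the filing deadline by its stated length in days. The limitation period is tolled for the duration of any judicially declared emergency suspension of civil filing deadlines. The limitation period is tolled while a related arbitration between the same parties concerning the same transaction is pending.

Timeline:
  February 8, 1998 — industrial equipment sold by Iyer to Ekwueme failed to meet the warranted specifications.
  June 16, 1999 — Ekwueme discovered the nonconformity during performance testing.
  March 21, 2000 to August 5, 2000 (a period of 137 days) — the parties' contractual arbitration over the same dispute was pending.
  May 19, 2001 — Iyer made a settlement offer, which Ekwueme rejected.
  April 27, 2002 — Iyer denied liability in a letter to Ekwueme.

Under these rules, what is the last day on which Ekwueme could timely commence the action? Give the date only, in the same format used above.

June 24, 2004

The claim accrued on February 8, 1998, when the wrongful act occurred; under the stated occurrence rule the June 16, 1999 discovery does not delay accrual.
Adding the 6 years base period to February 8, 1998 gives a deadline of February 8, 2004, before any tolling.
The pending related arbitration from March 21, 2000 to August 5, 2000 tolled the period for 137 days, extending the deadline to June 24, 2004.
Nothing else in the chronology tolls or restarts the period.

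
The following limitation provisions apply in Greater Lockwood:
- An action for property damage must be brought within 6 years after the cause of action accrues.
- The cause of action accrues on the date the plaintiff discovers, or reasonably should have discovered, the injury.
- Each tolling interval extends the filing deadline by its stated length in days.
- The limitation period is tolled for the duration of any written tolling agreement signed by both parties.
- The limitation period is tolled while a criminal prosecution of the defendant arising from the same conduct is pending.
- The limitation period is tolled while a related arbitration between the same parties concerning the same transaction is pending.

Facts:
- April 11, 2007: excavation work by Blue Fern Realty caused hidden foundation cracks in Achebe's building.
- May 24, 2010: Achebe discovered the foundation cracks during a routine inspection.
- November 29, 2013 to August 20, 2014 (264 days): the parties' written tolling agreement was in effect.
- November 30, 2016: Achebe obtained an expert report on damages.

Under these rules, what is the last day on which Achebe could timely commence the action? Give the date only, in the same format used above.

February 12, 2017

The claim did not accrue until Achebe discovered the injury on May 24, 2010; the April 11, 2007 act date does not start the clock under the stated rule.
6 years from May 24, 2010 is May 24, 2016.
Because the written tolling agreement ran from November 29, 2013 to August 20, 2014, the deadline is extended by 264 days to February 12, 2017.
Nothing else in the chronology tolls or restarts the period.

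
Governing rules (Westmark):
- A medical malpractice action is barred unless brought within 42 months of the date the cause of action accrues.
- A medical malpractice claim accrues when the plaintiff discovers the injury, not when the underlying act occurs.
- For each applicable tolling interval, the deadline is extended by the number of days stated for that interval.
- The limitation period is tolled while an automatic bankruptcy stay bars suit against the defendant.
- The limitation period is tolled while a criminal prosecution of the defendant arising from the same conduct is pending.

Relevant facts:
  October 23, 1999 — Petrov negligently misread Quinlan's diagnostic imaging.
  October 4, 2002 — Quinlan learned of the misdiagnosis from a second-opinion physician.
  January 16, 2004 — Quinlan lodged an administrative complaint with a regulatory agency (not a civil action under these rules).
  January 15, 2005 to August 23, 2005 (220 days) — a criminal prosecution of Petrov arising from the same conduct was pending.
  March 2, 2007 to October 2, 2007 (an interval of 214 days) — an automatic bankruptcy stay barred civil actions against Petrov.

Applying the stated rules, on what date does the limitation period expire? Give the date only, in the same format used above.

November 10, 2006

The claim did not accrue until Quinlan discovered the injury on October 4, 2002; the October 23, 1999 act date does not start the clock under the stated rule.
Adding the 42 months base period to October 4, 2002 gives a deadline of April 4, 2006, before any tolling.
The pending criminal prosecution from January 15, 2005 to August 23, 2005 tolled the period for 220 days, extending the deadline to November 10, 2006.
The automatic bankruptcy stay starting March 2, 2007 came too late — the period had run on November 10, 2006 — and so does not extend the deadline.
None of the other events listed affects the running of the period under the stated rules.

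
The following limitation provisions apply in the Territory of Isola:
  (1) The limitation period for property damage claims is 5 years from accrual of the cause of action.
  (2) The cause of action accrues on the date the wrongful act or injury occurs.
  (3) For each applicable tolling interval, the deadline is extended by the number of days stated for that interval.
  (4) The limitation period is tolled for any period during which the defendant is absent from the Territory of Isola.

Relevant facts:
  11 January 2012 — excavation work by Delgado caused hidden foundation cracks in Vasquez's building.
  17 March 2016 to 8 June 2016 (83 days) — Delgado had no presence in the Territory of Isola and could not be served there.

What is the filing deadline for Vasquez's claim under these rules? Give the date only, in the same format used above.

4 April 2017

The cause of action accrued on 11 January 2012, the date of the act.
5 years from 11 January 2012 is 11 January 2017.
The period was tolled for 83 days by the defendant's absence from the jurisdiction (17 March 2016 to 8 June 2016), pushing the deadline to 4 April 2017.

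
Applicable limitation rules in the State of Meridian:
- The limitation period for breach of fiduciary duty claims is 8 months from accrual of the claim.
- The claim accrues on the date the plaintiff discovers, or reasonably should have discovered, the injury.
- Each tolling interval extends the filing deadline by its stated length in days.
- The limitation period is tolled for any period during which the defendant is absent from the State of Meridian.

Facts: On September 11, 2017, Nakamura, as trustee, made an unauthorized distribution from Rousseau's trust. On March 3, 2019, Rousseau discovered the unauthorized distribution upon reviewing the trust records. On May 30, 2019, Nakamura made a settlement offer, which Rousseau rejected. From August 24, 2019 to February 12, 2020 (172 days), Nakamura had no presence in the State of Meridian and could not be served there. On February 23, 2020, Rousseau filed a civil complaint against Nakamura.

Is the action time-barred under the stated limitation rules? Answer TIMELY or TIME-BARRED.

The claim did not accrue until Rousseau discovered the injury on March 3, 2019; the September 11, 2017 act date does not start the clock under the stated rule.
8 months from March 3, 2019 is November 3, 2019.
The defendant's absence from the jurisdiction from August 24, 2019 to February 12, 2020 tolled the period for 172 days, extending the deadline to April 23, 2020.
The other events in the timeline have no effect on the limitation period under the stated rules.
Filing on February 23, 2020 beat the April 23, 2020 deadline — the action is timely.

TIMELY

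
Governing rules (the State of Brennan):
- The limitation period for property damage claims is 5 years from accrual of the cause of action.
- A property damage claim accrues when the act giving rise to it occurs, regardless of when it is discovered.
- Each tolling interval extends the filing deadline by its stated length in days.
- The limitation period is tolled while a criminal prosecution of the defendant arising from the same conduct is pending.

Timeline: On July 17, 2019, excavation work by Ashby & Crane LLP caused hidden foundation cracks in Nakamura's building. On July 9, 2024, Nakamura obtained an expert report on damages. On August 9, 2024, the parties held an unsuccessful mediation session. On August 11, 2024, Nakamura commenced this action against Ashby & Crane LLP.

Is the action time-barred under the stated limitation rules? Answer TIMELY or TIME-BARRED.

The limitation period began to run on July 17, 2019.
5 years from July 17, 2019 is July 17, 2024.
The other events in the timeline have no effect on the limitation period under the stated rules.
Filing on August 11, 2024 missed the July 17, 2024 deadline — the action is time-barred.

TIME-BARRED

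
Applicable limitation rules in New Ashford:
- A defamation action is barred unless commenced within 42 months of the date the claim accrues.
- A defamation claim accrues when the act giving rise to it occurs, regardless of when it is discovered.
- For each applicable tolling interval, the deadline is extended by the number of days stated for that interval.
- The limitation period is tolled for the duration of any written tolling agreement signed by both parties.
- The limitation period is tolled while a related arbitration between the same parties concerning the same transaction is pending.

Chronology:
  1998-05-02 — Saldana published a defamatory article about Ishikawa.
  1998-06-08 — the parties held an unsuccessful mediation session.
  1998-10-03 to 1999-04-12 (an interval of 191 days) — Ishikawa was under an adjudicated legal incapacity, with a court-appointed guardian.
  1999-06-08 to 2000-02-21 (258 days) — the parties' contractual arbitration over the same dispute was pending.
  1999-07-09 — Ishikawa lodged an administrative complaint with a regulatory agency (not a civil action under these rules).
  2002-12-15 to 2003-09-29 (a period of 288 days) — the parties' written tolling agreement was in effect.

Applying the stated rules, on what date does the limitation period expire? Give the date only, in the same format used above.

The claim accrued on 1998-05-02, the date of the act.
The untolled deadline — 42 months after 1998-05-02 — is 2001-11-02.
The period was tolled for 258 days by the pending related arbitration (1999-06-08 to 2000-02-21), pushing the deadline to 2002-07-18.
By the time the written tolling agreement began on 2002-12-15, the limitation period had already expired on 2002-07-18; that interval cannot revive it.
Although the plaintiff's incapacity ran from 1998-10-03 to 1999-04-12, the stated rules do not make that a tolling event, so it is disregarded.
Nothing else in the chronology tolls or restarts the period.

2002-07-18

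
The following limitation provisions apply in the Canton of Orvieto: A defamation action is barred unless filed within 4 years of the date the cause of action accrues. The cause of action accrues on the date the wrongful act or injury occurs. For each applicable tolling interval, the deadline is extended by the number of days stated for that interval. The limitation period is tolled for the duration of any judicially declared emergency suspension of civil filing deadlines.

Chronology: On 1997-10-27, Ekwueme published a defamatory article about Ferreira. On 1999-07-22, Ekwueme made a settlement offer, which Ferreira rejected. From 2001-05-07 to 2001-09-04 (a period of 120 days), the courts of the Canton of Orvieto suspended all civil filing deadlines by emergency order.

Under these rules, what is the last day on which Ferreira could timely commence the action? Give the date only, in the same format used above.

The cause of action accrued on 1997-10-27, the date of the act.
Adding the 4 years base period to 1997-10-27 gives a deadline of 2001-10-27, before any tolling.
Because the emergency suspension of filing deadlines ran from 2001-05-07 to 2001-09-04, the deadline is extended by 120 days to 2002-02-24.
Nothing else in the chronology tolls or restarts the period.

2002-02-24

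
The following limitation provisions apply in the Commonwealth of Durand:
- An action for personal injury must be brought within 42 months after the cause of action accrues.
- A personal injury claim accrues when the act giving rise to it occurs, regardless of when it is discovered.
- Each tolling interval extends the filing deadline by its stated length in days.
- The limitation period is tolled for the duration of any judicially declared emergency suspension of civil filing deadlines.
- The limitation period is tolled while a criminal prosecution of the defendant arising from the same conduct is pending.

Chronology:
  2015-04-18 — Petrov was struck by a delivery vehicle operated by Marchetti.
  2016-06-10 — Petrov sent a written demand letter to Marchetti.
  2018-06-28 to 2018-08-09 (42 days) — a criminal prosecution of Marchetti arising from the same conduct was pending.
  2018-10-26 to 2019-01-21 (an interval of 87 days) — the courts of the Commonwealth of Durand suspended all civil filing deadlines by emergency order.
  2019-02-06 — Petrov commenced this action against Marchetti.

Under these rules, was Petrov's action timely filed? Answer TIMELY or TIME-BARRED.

TIMELY

The claim accrued on 2015-04-18, when the wrongful act occurred.
42 months from 2015-04-18 is 2018-10-18.
Because the pending criminal prosecution ran from 2018-06-28 to 2018-08-09, the deadline is extended by 42 days to 2018-11-29.
The period was tolled for 87 days by the emergency suspension of filing deadlines (2018-10-26 to 2019-01-21), pushing the deadline to 2019-02-24.
Nothing else in the chronology tolls or restarts the period.
The 2019-02-06 filing precedes the 2019-02-24 deadline; the claim is timely.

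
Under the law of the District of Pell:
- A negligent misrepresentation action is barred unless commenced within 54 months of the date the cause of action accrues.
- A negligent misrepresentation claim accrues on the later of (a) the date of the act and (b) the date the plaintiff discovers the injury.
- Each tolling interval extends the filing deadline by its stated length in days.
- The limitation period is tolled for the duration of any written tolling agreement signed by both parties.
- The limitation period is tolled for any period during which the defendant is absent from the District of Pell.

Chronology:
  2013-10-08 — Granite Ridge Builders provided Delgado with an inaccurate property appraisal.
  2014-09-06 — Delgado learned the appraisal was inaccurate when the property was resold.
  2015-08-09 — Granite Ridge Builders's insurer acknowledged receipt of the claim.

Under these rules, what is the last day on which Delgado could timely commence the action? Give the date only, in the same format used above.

2019-03-06

Taking the later of the act (2013-10-08) and discovery (2014-09-06), the claim accrued on 2014-09-06.
54 months from 2014-09-06 is 2019-03-06.
Nothing else in the chronology tolls or restarts the period.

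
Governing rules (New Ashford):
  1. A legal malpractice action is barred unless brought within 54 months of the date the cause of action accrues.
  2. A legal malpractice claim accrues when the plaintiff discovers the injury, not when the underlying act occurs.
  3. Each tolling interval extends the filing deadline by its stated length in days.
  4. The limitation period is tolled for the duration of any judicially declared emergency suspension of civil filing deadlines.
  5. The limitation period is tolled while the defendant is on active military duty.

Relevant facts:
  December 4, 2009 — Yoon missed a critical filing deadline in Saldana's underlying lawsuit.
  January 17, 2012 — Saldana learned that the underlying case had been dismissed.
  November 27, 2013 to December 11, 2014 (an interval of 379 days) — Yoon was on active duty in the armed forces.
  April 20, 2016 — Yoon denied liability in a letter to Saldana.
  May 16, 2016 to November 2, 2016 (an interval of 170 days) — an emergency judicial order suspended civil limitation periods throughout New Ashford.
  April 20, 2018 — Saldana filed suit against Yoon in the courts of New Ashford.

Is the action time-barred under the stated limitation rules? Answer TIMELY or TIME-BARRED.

Under the discovery rule, the claim accrued on January 17, 2012, when Saldana discovered the injury — not on the December 4, 2009 date of the underlying act.
The untolled deadline — 54 months after January 17, 2012 — is July 17, 2016.
Because the defendant's active military service ran from November 27, 2013 to December 11, 2014, the deadline is extended by 379 days to July 31, 2017.
The period was tolled for 170 days by the emergency suspension of filing deadlines (May 16, 2016 to November 2, 2016), pushing the deadline to January 17, 2018.
None of the other events listed affects the running of the period under the stated rules.
Filing on April 20, 2018 missed the January 17, 2018 deadline — the action is time-barred.

TIME-BARRED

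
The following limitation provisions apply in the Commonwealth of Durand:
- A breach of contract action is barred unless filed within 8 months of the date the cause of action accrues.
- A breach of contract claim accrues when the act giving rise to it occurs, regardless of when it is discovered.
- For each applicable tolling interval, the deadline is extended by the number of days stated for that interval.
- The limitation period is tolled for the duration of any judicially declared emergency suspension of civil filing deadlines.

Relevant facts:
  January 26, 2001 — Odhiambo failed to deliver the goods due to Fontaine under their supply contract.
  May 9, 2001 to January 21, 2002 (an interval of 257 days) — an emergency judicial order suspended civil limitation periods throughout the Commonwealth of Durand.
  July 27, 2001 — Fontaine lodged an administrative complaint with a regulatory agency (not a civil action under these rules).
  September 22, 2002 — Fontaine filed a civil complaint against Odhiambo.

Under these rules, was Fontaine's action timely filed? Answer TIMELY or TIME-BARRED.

TIME-BARRED

The limitation period began to run on January 26, 2001.
8 months from January 26, 2001 is September 26, 2001.
Because the emergency suspension of filing deadlines ran from May 9, 2001 to January 21, 2002, the deadline is extended by 257 days to June 10, 2002.
Nothing else in the chronology tolls or restarts the period.
The September 22, 2002 filing falls after the June 10, 2002 deadline; the claim is time-barred.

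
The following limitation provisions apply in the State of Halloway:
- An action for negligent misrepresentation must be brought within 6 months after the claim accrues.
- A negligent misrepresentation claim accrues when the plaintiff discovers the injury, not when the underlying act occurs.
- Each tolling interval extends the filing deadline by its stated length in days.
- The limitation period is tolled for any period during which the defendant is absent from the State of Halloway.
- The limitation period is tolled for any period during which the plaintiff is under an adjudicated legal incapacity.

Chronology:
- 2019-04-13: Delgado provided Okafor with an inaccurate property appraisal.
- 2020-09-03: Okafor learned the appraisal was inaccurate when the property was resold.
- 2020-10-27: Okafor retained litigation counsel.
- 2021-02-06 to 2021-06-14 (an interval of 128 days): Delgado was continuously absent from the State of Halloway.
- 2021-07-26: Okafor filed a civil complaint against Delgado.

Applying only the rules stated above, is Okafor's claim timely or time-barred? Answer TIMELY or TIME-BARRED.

The claim did not accrue until Okafor discovered the injury on 2020-09-03; the 2019-04-13 act date does not start the clock under the stated rule.
6 months from 2020-09-03 is 2021-03-03.
The period was tolled for 128 days by the defendant's absence from the jurisdiction (2021-02-06 to 2021-06-14), pushing the deadline to 2021-07-09.
The other events in the timeline have no effect on the limitation period under the stated rules.
The 2021-07-26 filing falls after the 2021-07-09 deadline; the claim is time-barred.

TIME-BARRED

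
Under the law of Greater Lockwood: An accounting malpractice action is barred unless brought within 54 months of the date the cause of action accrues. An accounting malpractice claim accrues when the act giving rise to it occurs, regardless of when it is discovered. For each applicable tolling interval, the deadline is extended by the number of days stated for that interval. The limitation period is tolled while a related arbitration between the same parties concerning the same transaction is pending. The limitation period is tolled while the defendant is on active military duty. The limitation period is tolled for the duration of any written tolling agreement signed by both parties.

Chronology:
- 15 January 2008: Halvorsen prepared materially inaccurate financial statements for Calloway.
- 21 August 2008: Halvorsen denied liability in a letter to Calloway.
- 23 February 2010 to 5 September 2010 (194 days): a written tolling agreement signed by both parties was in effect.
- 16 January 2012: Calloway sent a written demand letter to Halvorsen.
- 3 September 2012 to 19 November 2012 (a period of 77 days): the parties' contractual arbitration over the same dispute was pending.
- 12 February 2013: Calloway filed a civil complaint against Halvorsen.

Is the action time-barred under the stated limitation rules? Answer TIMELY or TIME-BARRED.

The claim accrued on 15 January 2008, when the wrongful act occurred.
Adding the 54 months base period to 15 January 2008 gives a deadline of 15 July 2012, before any tolling.
The written tolling agreement from 23 February 2010 to 5 September 2010 tolled the period for 194 days, extending the deadline to 25 January 2013.
Because the pending related arbitration ran from 3 September 2012 to 19 November 2012, the deadline is extended by 77 days to 12 April 2013.
The other events in the timeline have no effect on the limitation period under the stated rules.
Filing on 12 February 2013 beat the 12 April 2013 deadline — the action is timely.

TIMELY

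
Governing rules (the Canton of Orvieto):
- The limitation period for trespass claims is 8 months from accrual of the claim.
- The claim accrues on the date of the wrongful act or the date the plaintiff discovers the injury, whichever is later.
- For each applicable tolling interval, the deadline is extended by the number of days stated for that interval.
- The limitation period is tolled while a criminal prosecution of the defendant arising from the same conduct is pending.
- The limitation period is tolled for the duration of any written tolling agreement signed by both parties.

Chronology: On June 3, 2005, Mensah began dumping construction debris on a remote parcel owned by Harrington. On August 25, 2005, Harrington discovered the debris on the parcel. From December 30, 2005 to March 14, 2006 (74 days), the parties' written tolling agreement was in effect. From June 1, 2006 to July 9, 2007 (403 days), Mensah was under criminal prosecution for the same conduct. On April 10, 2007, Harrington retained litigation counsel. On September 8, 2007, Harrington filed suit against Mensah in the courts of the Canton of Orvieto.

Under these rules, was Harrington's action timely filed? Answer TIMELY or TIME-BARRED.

TIME-BARRED

Taking the later of the act (June 3, 2005) and discovery (August 25, 2005), the claim accrued on August 25, 2005.
The untolled deadline — 8 months after August 25, 2005 — is April 25, 2006.
Because the written tolling agreement ran from December 30, 2005 to March 14, 2006, the deadline is extended by 74 days to July 8, 2006.
The pending criminal prosecution from June 1, 2006 to July 9, 2007 tolled the period for 403 days, extending the deadline to August 15, 2007.
The other events in the timeline have no effect on the limitation period under the stated rules.
The September 8, 2007 filing falls after the August 15, 2007 deadline; the claim is time-barred.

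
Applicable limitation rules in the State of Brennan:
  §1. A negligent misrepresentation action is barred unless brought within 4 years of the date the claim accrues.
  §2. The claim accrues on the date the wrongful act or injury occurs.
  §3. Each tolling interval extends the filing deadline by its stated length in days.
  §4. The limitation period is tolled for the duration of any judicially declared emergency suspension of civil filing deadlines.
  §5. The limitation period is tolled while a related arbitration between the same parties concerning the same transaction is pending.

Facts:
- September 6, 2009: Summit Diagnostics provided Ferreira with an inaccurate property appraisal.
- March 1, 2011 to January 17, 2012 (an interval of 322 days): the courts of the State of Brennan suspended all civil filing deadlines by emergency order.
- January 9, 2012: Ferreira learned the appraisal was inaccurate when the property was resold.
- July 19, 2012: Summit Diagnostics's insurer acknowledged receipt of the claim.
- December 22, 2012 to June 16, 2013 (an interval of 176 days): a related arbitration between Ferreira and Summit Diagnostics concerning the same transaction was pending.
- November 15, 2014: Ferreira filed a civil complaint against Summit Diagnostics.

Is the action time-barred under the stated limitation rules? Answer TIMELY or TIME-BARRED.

TIMELY

The claim accrued on September 6, 2009, when the wrongful act occurred; under the stated occurrence rule the January 9, 2012 discovery does not delay accrual.
4 years from September 6, 2009 is September 6, 2013.
The emergency suspension of filing deadlines from March 1, 2011 to January 17, 2012 tolled the period for 322 days, extending the deadline to July 25, 2014.
The period was tolled for 176 days by the pending related arbitration (December 22, 2012 to June 16, 2013), pushing the deadline to January 17, 2015.
Nothing else in the chronology tolls or restarts the period.
The November 15, 2014 filing precedes the January 17, 2015 deadline; the claim is timely.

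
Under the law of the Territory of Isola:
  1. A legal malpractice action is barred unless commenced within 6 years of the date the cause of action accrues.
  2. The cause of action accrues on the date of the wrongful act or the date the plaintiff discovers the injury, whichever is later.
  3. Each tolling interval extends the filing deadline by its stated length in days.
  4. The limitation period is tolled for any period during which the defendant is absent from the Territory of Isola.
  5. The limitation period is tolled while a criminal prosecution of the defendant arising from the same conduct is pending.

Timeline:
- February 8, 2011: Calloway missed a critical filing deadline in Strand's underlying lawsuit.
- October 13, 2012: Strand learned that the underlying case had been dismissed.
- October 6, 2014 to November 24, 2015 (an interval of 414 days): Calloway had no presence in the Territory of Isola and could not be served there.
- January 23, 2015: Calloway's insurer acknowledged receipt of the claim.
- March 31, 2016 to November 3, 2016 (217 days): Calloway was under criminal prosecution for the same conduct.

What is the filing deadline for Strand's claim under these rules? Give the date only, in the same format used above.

July 5, 2020

Taking the later of the act (February 8, 2011) and discovery (October 13, 2012), the claim accrued on October 13, 2012.
Adding the 6 years base period to October 13, 2012 gives a deadline of October 13, 2018, before any tolling.
Because the defendant's absence from the jurisdiction ran from October 6, 2014 to November 24, 2015, the deadline is extended by 414 days to December 1, 2019.
The pending criminal prosecution from March 31, 2016 to November 3, 2016 tolled the period for 217 days, extending the deadline to July 5, 2020.
None of the other events listed affects the running of the period under the stated rules.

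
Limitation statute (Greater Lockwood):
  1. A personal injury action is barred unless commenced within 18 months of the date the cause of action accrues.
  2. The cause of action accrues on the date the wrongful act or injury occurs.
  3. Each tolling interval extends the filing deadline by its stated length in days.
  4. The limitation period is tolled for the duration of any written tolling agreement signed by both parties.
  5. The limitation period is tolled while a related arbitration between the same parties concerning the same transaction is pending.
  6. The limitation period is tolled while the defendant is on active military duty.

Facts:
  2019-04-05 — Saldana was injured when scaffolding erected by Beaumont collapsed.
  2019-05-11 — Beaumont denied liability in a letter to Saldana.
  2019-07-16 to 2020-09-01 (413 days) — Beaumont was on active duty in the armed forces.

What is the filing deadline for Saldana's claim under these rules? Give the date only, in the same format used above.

2021-11-22

The limitation period began to run on 2019-04-05.
Adding the 18 months base period to 2019-04-05 gives a deadline of 2020-10-05, before any tolling.
Because the defendant's active military service ran from 2019-07-16 to 2020-09-01, the deadline is extended by 413 days to 2021-11-22.
Nothing else in the chronology tolls or restarts the period.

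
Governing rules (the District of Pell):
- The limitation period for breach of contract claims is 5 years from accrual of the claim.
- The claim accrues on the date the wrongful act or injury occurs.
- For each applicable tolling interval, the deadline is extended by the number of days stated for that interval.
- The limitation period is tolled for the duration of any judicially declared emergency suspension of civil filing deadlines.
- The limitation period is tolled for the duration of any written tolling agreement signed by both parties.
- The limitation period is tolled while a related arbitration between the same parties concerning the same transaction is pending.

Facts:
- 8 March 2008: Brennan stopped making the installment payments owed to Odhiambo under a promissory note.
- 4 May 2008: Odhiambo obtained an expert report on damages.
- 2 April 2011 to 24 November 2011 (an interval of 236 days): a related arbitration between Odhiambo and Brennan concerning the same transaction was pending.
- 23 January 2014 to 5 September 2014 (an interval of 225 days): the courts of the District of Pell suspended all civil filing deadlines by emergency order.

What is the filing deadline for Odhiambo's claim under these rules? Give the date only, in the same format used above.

30 October 2013

The claim accrued on 8 March 2008, the date of the act.
5 years from 8 March 2008 is 8 March 2013.
Because the pending related arbitration ran from 2 April 2011 to 24 November 2011, the deadline is extended by 236 days to 30 October 2013.
The emergency suspension of filing deadlines from 23 January 2014 to 5 September 2014 began after the period had already run on 30 October 2013, so it has no tolling effect.
The other events in the timeline have no effect on the limitation period under the stated rules.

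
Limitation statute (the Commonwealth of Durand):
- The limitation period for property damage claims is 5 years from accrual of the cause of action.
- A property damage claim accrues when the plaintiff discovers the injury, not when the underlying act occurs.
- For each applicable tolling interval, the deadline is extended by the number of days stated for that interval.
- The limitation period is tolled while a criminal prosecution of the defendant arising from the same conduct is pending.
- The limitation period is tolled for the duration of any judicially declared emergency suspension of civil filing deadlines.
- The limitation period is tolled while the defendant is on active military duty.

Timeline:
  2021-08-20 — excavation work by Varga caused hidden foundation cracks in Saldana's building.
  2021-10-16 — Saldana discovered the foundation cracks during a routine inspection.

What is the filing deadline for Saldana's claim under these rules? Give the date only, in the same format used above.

2026-10-16

Accrual is tied to discovery, so the period began on 2021-10-16 rather than on 2021-08-20 when the act occurred.
The untolled deadline — 5 years after 2021-10-16 — is 2026-10-16.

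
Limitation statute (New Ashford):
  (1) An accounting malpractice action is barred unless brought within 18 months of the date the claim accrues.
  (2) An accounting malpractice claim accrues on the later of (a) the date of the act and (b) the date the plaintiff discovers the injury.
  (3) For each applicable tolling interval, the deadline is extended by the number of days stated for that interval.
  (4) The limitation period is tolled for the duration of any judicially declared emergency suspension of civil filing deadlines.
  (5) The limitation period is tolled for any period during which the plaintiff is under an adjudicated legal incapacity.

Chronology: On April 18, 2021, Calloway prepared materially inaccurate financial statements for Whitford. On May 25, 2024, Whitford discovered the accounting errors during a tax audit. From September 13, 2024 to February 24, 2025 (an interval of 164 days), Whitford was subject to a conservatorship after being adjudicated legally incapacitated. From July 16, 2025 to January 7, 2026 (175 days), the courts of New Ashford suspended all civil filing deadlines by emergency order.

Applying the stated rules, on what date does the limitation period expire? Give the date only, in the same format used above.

October 30, 2026

Because discovery on May 25, 2024 post-dates the April 18, 2021 act, accrual under the later-of rule falls on May 25, 2024.
Adding the 18 months base period to May 25, 2024 gives a deadline of November 25, 2025, before any tolling.
The plaintiff's legal incapacity from September 13, 2024 to February 24, 2025 tolled the period for 164 days, extending the deadline to May 8, 2026.
Because the emergency suspension of filing deadlines ran from July 16, 2025 to January 7, 2026, the deadline is extended by 175 days to October 30, 2026.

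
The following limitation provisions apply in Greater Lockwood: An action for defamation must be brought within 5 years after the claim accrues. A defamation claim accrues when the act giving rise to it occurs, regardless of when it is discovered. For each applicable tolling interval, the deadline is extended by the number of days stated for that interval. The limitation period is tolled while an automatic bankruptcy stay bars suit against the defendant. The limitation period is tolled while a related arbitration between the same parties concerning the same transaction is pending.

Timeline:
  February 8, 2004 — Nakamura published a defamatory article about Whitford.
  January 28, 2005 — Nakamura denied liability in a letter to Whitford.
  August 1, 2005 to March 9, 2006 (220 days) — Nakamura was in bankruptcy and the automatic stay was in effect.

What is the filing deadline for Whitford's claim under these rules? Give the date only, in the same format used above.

The claim accrued on February 8, 2004, the date of the act.
The untolled deadline — 5 years after February 8, 2004 — is February 8, 2009.
The period was tolled for 220 days by the automatic bankruptcy stay (August 1, 2005 to March 9, 2006), pushing the deadline to September 16, 2009.
Nothing else in the chronology tolls or restarts the period.

September 16, 2009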